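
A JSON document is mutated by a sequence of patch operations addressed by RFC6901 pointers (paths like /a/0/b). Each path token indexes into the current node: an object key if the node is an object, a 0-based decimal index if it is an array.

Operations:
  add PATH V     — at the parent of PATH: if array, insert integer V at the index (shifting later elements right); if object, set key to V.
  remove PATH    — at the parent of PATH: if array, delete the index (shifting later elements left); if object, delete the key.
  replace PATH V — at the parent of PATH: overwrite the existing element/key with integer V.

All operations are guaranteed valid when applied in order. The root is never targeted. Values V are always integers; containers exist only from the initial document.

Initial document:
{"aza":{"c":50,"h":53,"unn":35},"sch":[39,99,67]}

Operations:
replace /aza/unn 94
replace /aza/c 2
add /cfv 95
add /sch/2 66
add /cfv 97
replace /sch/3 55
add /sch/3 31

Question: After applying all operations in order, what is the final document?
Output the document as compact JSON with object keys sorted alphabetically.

Answer: {"aza":{"c":2,"h":53,"unn":94},"cfv":97,"sch":[39,99,66,31,55]}

Derivation:
After op 1 (replace /aza/unn 94): {"aza":{"c":50,"h":53,"unn":94},"sch":[39,99,67]}
After op 2 (replace /aza/c 2): {"aza":{"c":2,"h":53,"unn":94},"sch":[39,99,67]}
After op 3 (add /cfv 95): {"aza":{"c":2,"h":53,"unn":94},"cfv":95,"sch":[39,99,67]}
After op 4 (add /sch/2 66): {"aza":{"c":2,"h":53,"unn":94},"cfv":95,"sch":[39,99,66,67]}
After op 5 (add /cfv 97): {"aza":{"c":2,"h":53,"unn":94},"cfv":97,"sch":[39,99,66,67]}
After op 6 (replace /sch/3 55): {"aza":{"c":2,"h":53,"unn":94},"cfv":97,"sch":[39,99,66,55]}
After op 7 (add /sch/3 31): {"aza":{"c":2,"h":53,"unn":94},"cfv":97,"sch":[39,99,66,31,55]}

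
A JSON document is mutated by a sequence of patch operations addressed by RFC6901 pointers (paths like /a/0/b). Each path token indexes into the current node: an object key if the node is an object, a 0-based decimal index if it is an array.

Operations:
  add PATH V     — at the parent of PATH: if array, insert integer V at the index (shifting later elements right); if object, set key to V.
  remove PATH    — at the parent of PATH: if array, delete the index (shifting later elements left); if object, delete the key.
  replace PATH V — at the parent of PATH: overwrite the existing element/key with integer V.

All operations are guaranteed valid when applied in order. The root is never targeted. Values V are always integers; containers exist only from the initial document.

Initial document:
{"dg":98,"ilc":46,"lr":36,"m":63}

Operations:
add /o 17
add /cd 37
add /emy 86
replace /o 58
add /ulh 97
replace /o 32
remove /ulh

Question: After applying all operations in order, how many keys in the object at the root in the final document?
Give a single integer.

After op 1 (add /o 17): {"dg":98,"ilc":46,"lr":36,"m":63,"o":17}
After op 2 (add /cd 37): {"cd":37,"dg":98,"ilc":46,"lr":36,"m":63,"o":17}
After op 3 (add /emy 86): {"cd":37,"dg":98,"emy":86,"ilc":46,"lr":36,"m":63,"o":17}
After op 4 (replace /o 58): {"cd":37,"dg":98,"emy":86,"ilc":46,"lr":36,"m":63,"o":58}
After op 5 (add /ulh 97): {"cd":37,"dg":98,"emy":86,"ilc":46,"lr":36,"m":63,"o":58,"ulh":97}
After op 6 (replace /o 32): {"cd":37,"dg":98,"emy":86,"ilc":46,"lr":36,"m":63,"o":32,"ulh":97}
After op 7 (remove /ulh): {"cd":37,"dg":98,"emy":86,"ilc":46,"lr":36,"m":63,"o":32}
Size at the root: 7

Answer: 7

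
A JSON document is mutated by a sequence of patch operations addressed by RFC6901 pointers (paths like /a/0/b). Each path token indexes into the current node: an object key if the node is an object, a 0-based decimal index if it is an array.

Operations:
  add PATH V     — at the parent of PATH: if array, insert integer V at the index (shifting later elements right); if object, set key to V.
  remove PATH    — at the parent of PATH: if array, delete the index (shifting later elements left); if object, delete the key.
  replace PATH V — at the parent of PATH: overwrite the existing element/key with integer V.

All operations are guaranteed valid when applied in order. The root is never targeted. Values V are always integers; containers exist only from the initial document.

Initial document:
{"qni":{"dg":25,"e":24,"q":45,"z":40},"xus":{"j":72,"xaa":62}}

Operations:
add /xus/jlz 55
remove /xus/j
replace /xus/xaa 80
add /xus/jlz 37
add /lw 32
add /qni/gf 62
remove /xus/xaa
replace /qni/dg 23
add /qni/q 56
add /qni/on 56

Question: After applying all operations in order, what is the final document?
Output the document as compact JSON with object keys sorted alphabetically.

Answer: {"lw":32,"qni":{"dg":23,"e":24,"gf":62,"on":56,"q":56,"z":40},"xus":{"jlz":37}}

Derivation:
After op 1 (add /xus/jlz 55): {"qni":{"dg":25,"e":24,"q":45,"z":40},"xus":{"j":72,"jlz":55,"xaa":62}}
After op 2 (remove /xus/j): {"qni":{"dg":25,"e":24,"q":45,"z":40},"xus":{"jlz":55,"xaa":62}}
After op 3 (replace /xus/xaa 80): {"qni":{"dg":25,"e":24,"q":45,"z":40},"xus":{"jlz":55,"xaa":80}}
After op 4 (add /xus/jlz 37): {"qni":{"dg":25,"e":24,"q":45,"z":40},"xus":{"jlz":37,"xaa":80}}
After op 5 (add /lw 32): {"lw":32,"qni":{"dg":25,"e":24,"q":45,"z":40},"xus":{"jlz":37,"xaa":80}}
After op 6 (add /qni/gf 62): {"lw":32,"qni":{"dg":25,"e":24,"gf":62,"q":45,"z":40},"xus":{"jlz":37,"xaa":80}}
After op 7 (remove /xus/xaa): {"lw":32,"qni":{"dg":25,"e":24,"gf":62,"q":45,"z":40},"xus":{"jlz":37}}
After op 8 (replace /qni/dg 23): {"lw":32,"qni":{"dg":23,"e":24,"gf":62,"q":45,"z":40},"xus":{"jlz":37}}
After op 9 (add /qni/q 56): {"lw":32,"qni":{"dg":23,"e":24,"gf":62,"q":56,"z":40},"xus":{"jlz":37}}
After op 10 (add /qni/on 56): {"lw":32,"qni":{"dg":23,"e":24,"gf":62,"on":56,"q":56,"z":40},"xus":{"jlz":37}}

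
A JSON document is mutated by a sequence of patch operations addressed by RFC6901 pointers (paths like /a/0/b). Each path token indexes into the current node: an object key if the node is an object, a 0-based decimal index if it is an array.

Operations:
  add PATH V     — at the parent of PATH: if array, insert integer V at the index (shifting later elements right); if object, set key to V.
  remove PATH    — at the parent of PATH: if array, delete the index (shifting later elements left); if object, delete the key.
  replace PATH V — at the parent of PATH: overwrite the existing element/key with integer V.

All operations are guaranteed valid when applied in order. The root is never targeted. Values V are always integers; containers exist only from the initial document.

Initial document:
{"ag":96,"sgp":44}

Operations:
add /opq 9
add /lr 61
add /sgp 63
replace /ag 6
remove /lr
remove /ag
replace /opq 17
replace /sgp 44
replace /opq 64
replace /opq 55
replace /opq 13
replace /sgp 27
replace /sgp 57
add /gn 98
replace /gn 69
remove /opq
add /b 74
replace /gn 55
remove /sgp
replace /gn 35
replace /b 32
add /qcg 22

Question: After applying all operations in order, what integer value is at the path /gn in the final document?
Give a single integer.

After op 1 (add /opq 9): {"ag":96,"opq":9,"sgp":44}
After op 2 (add /lr 61): {"ag":96,"lr":61,"opq":9,"sgp":44}
After op 3 (add /sgp 63): {"ag":96,"lr":61,"opq":9,"sgp":63}
After op 4 (replace /ag 6): {"ag":6,"lr":61,"opq":9,"sgp":63}
After op 5 (remove /lr): {"ag":6,"opq":9,"sgp":63}
After op 6 (remove /ag): {"opq":9,"sgp":63}
After op 7 (replace /opq 17): {"opq":17,"sgp":63}
After op 8 (replace /sgp 44): {"opq":17,"sgp":44}
After op 9 (replace /opq 64): {"opq":64,"sgp":44}
After op 10 (replace /opq 55): {"opq":55,"sgp":44}
After op 11 (replace /opq 13): {"opq":13,"sgp":44}
After op 12 (replace /sgp 27): {"opq":13,"sgp":27}
After op 13 (replace /sgp 57): {"opq":13,"sgp":57}
After op 14 (add /gn 98): {"gn":98,"opq":13,"sgp":57}
After op 15 (replace /gn 69): {"gn":69,"opq":13,"sgp":57}
After op 16 (remove /opq): {"gn":69,"sgp":57}
After op 17 (add /b 74): {"b":74,"gn":69,"sgp":57}
After op 18 (replace /gn 55): {"b":74,"gn":55,"sgp":57}
After op 19 (remove /sgp): {"b":74,"gn":55}
After op 20 (replace /gn 35): {"b":74,"gn":35}
After op 21 (replace /b 32): {"b":32,"gn":35}
After op 22 (add /qcg 22): {"b":32,"gn":35,"qcg":22}
Value at /gn: 35

Answer: 35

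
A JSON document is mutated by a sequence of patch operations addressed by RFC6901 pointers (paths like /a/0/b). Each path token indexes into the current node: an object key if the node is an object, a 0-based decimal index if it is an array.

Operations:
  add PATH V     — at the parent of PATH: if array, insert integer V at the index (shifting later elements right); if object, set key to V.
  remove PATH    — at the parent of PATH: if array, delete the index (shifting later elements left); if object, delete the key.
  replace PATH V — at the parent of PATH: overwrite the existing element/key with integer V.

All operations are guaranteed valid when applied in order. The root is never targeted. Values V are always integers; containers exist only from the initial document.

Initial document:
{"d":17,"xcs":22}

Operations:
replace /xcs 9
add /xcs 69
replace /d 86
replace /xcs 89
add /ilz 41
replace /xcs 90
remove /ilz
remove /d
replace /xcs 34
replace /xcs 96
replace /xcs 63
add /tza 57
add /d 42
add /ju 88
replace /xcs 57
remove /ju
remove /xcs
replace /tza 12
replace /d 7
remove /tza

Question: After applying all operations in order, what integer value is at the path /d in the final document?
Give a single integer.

After op 1 (replace /xcs 9): {"d":17,"xcs":9}
After op 2 (add /xcs 69): {"d":17,"xcs":69}
After op 3 (replace /d 86): {"d":86,"xcs":69}
After op 4 (replace /xcs 89): {"d":86,"xcs":89}
After op 5 (add /ilz 41): {"d":86,"ilz":41,"xcs":89}
After op 6 (replace /xcs 90): {"d":86,"ilz":41,"xcs":90}
After op 7 (remove /ilz): {"d":86,"xcs":90}
After op 8 (remove /d): {"xcs":90}
After op 9 (replace /xcs 34): {"xcs":34}
After op 10 (replace /xcs 96): {"xcs":96}
After op 11 (replace /xcs 63): {"xcs":63}
After op 12 (add /tza 57): {"tza":57,"xcs":63}
After op 13 (add /d 42): {"d":42,"tza":57,"xcs":63}
After op 14 (add /ju 88): {"d":42,"ju":88,"tza":57,"xcs":63}
After op 15 (replace /xcs 57): {"d":42,"ju":88,"tza":57,"xcs":57}
After op 16 (remove /ju): {"d":42,"tza":57,"xcs":57}
After op 17 (remove /xcs): {"d":42,"tza":57}
After op 18 (replace /tza 12): {"d":42,"tza":12}
After op 19 (replace /d 7): {"d":7,"tza":12}
After op 20 (remove /tza): {"d":7}
Value at /d: 7

Answer: 7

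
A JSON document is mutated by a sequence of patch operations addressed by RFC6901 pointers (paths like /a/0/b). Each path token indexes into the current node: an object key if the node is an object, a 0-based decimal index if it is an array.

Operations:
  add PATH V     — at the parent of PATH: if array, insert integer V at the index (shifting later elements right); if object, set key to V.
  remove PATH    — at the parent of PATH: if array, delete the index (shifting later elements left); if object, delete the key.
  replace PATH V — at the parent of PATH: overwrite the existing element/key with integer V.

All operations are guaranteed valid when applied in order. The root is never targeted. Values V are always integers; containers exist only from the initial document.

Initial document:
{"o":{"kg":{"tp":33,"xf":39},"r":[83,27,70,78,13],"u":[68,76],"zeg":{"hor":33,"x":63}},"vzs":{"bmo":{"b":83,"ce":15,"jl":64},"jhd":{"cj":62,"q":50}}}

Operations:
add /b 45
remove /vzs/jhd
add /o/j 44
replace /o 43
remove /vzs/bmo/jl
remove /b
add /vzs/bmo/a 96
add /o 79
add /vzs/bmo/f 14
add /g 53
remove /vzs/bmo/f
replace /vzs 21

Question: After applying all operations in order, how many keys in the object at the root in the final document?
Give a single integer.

Answer: 3

Derivation:
After op 1 (add /b 45): {"b":45,"o":{"kg":{"tp":33,"xf":39},"r":[83,27,70,78,13],"u":[68,76],"zeg":{"hor":33,"x":63}},"vzs":{"bmo":{"b":83,"ce":15,"jl":64},"jhd":{"cj":62,"q":50}}}
After op 2 (remove /vzs/jhd): {"b":45,"o":{"kg":{"tp":33,"xf":39},"r":[83,27,70,78,13],"u":[68,76],"zeg":{"hor":33,"x":63}},"vzs":{"bmo":{"b":83,"ce":15,"jl":64}}}
After op 3 (add /o/j 44): {"b":45,"o":{"j":44,"kg":{"tp":33,"xf":39},"r":[83,27,70,78,13],"u":[68,76],"zeg":{"hor":33,"x":63}},"vzs":{"bmo":{"b":83,"ce":15,"jl":64}}}
After op 4 (replace /o 43): {"b":45,"o":43,"vzs":{"bmo":{"b":83,"ce":15,"jl":64}}}
After op 5 (remove /vzs/bmo/jl): {"b":45,"o":43,"vzs":{"bmo":{"b":83,"ce":15}}}
After op 6 (remove /b): {"o":43,"vzs":{"bmo":{"b":83,"ce":15}}}
After op 7 (add /vzs/bmo/a 96): {"o":43,"vzs":{"bmo":{"a":96,"b":83,"ce":15}}}
After op 8 (add /o 79): {"o":79,"vzs":{"bmo":{"a":96,"b":83,"ce":15}}}
After op 9 (add /vzs/bmo/f 14): {"o":79,"vzs":{"bmo":{"a":96,"b":83,"ce":15,"f":14}}}
After op 10 (add /g 53): {"g":53,"o":79,"vzs":{"bmo":{"a":96,"b":83,"ce":15,"f":14}}}
After op 11 (remove /vzs/bmo/f): {"g":53,"o":79,"vzs":{"bmo":{"a":96,"b":83,"ce":15}}}
After op 12 (replace /vzs 21): {"g":53,"o":79,"vzs":21}
Size at the root: 3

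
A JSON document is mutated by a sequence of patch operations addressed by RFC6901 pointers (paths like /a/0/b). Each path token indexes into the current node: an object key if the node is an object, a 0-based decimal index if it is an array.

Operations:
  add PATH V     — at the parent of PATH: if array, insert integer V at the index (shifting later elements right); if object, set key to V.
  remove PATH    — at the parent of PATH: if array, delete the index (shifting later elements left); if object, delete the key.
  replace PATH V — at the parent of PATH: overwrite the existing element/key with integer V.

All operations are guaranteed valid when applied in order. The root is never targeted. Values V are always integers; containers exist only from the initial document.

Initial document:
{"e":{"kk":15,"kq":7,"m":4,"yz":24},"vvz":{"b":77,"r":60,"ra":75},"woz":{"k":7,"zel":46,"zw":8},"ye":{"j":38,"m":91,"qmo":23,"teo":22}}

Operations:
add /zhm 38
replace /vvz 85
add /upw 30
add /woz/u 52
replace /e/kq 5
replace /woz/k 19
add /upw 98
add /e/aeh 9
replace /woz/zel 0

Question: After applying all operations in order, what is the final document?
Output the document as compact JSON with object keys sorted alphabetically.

After op 1 (add /zhm 38): {"e":{"kk":15,"kq":7,"m":4,"yz":24},"vvz":{"b":77,"r":60,"ra":75},"woz":{"k":7,"zel":46,"zw":8},"ye":{"j":38,"m":91,"qmo":23,"teo":22},"zhm":38}
After op 2 (replace /vvz 85): {"e":{"kk":15,"kq":7,"m":4,"yz":24},"vvz":85,"woz":{"k":7,"zel":46,"zw":8},"ye":{"j":38,"m":91,"qmo":23,"teo":22},"zhm":38}
After op 3 (add /upw 30): {"e":{"kk":15,"kq":7,"m":4,"yz":24},"upw":30,"vvz":85,"woz":{"k":7,"zel":46,"zw":8},"ye":{"j":38,"m":91,"qmo":23,"teo":22},"zhm":38}
After op 4 (add /woz/u 52): {"e":{"kk":15,"kq":7,"m":4,"yz":24},"upw":30,"vvz":85,"woz":{"k":7,"u":52,"zel":46,"zw":8},"ye":{"j":38,"m":91,"qmo":23,"teo":22},"zhm":38}
After op 5 (replace /e/kq 5): {"e":{"kk":15,"kq":5,"m":4,"yz":24},"upw":30,"vvz":85,"woz":{"k":7,"u":52,"zel":46,"zw":8},"ye":{"j":38,"m":91,"qmo":23,"teo":22},"zhm":38}
After op 6 (replace /woz/k 19): {"e":{"kk":15,"kq":5,"m":4,"yz":24},"upw":30,"vvz":85,"woz":{"k":19,"u":52,"zel":46,"zw":8},"ye":{"j":38,"m":91,"qmo":23,"teo":22},"zhm":38}
After op 7 (add /upw 98): {"e":{"kk":15,"kq":5,"m":4,"yz":24},"upw":98,"vvz":85,"woz":{"k":19,"u":52,"zel":46,"zw":8},"ye":{"j":38,"m":91,"qmo":23,"teo":22},"zhm":38}
After op 8 (add /e/aeh 9): {"e":{"aeh":9,"kk":15,"kq":5,"m":4,"yz":24},"upw":98,"vvz":85,"woz":{"k":19,"u":52,"zel":46,"zw":8},"ye":{"j":38,"m":91,"qmo":23,"teo":22},"zhm":38}
After op 9 (replace /woz/zel 0): {"e":{"aeh":9,"kk":15,"kq":5,"m":4,"yz":24},"upw":98,"vvz":85,"woz":{"k":19,"u":52,"zel":0,"zw":8},"ye":{"j":38,"m":91,"qmo":23,"teo":22},"zhm":38}

Answer: {"e":{"aeh":9,"kk":15,"kq":5,"m":4,"yz":24},"upw":98,"vvz":85,"woz":{"k":19,"u":52,"zel":0,"zw":8},"ye":{"j":38,"m":91,"qmo":23,"teo":22},"zhm":38}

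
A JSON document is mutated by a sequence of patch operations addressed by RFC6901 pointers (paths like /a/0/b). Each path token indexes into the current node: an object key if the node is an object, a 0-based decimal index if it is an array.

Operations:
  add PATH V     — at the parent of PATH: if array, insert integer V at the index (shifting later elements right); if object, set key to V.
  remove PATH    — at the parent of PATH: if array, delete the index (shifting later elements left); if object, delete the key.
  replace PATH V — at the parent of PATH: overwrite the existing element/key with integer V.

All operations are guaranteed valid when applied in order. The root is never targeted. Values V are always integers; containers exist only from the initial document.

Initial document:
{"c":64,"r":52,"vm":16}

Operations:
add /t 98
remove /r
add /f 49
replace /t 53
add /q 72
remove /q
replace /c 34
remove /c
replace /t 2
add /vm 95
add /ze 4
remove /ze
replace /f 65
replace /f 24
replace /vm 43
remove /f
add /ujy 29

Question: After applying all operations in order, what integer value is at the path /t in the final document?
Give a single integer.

After op 1 (add /t 98): {"c":64,"r":52,"t":98,"vm":16}
After op 2 (remove /r): {"c":64,"t":98,"vm":16}
After op 3 (add /f 49): {"c":64,"f":49,"t":98,"vm":16}
After op 4 (replace /t 53): {"c":64,"f":49,"t":53,"vm":16}
After op 5 (add /q 72): {"c":64,"f":49,"q":72,"t":53,"vm":16}
After op 6 (remove /q): {"c":64,"f":49,"t":53,"vm":16}
After op 7 (replace /c 34): {"c":34,"f":49,"t":53,"vm":16}
After op 8 (remove /c): {"f":49,"t":53,"vm":16}
After op 9 (replace /t 2): {"f":49,"t":2,"vm":16}
After op 10 (add /vm 95): {"f":49,"t":2,"vm":95}
After op 11 (add /ze 4): {"f":49,"t":2,"vm":95,"ze":4}
After op 12 (remove /ze): {"f":49,"t":2,"vm":95}
After op 13 (replace /f 65): {"f":65,"t":2,"vm":95}
After op 14 (replace /f 24): {"f":24,"t":2,"vm":95}
After op 15 (replace /vm 43): {"f":24,"t":2,"vm":43}
After op 16 (remove /f): {"t":2,"vm":43}
After op 17 (add /ujy 29): {"t":2,"ujy":29,"vm":43}
Value at /t: 2

Answer: 2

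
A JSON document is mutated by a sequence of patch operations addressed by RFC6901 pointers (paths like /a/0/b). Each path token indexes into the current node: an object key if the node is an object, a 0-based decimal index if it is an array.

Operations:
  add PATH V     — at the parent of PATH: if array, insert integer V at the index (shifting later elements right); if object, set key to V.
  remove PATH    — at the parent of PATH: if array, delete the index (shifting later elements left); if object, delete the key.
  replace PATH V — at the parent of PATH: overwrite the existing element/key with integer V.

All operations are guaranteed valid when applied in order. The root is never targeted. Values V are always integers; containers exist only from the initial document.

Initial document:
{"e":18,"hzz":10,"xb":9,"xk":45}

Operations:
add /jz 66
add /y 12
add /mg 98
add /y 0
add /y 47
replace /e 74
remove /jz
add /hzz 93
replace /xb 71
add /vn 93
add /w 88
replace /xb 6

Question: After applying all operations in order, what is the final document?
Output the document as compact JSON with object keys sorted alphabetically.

Answer: {"e":74,"hzz":93,"mg":98,"vn":93,"w":88,"xb":6,"xk":45,"y":47}

Derivation:
After op 1 (add /jz 66): {"e":18,"hzz":10,"jz":66,"xb":9,"xk":45}
After op 2 (add /y 12): {"e":18,"hzz":10,"jz":66,"xb":9,"xk":45,"y":12}
After op 3 (add /mg 98): {"e":18,"hzz":10,"jz":66,"mg":98,"xb":9,"xk":45,"y":12}
After op 4 (add /y 0): {"e":18,"hzz":10,"jz":66,"mg":98,"xb":9,"xk":45,"y":0}
After op 5 (add /y 47): {"e":18,"hzz":10,"jz":66,"mg":98,"xb":9,"xk":45,"y":47}
After op 6 (replace /e 74): {"e":74,"hzz":10,"jz":66,"mg":98,"xb":9,"xk":45,"y":47}
After op 7 (remove /jz): {"e":74,"hzz":10,"mg":98,"xb":9,"xk":45,"y":47}
After op 8 (add /hzz 93): {"e":74,"hzz":93,"mg":98,"xb":9,"xk":45,"y":47}
After op 9 (replace /xb 71): {"e":74,"hzz":93,"mg":98,"xb":71,"xk":45,"y":47}
After op 10 (add /vn 93): {"e":74,"hzz":93,"mg":98,"vn":93,"xb":71,"xk":45,"y":47}
After op 11 (add /w 88): {"e":74,"hzz":93,"mg":98,"vn":93,"w":88,"xb":71,"xk":45,"y":47}
After op 12 (replace /xb 6): {"e":74,"hzz":93,"mg":98,"vn":93,"w":88,"xb":6,"xk":45,"y":47}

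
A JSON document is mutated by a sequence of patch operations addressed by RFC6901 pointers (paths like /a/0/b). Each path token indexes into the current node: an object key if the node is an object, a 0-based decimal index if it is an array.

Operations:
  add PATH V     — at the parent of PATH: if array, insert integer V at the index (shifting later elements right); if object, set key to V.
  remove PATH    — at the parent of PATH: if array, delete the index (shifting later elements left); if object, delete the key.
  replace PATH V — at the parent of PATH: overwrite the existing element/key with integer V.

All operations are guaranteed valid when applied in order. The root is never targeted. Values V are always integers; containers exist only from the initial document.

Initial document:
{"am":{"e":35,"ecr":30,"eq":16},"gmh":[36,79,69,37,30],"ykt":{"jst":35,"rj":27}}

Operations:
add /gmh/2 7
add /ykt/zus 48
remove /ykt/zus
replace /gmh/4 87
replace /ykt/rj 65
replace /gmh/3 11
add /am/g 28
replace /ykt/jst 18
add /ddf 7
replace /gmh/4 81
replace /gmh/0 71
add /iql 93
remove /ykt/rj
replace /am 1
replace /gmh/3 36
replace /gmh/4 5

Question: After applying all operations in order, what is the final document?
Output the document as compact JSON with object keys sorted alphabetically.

Answer: {"am":1,"ddf":7,"gmh":[71,79,7,36,5,30],"iql":93,"ykt":{"jst":18}}

Derivation:
After op 1 (add /gmh/2 7): {"am":{"e":35,"ecr":30,"eq":16},"gmh":[36,79,7,69,37,30],"ykt":{"jst":35,"rj":27}}
After op 2 (add /ykt/zus 48): {"am":{"e":35,"ecr":30,"eq":16},"gmh":[36,79,7,69,37,30],"ykt":{"jst":35,"rj":27,"zus":48}}
After op 3 (remove /ykt/zus): {"am":{"e":35,"ecr":30,"eq":16},"gmh":[36,79,7,69,37,30],"ykt":{"jst":35,"rj":27}}
After op 4 (replace /gmh/4 87): {"am":{"e":35,"ecr":30,"eq":16},"gmh":[36,79,7,69,87,30],"ykt":{"jst":35,"rj":27}}
After op 5 (replace /ykt/rj 65): {"am":{"e":35,"ecr":30,"eq":16},"gmh":[36,79,7,69,87,30],"ykt":{"jst":35,"rj":65}}
After op 6 (replace /gmh/3 11): {"am":{"e":35,"ecr":30,"eq":16},"gmh":[36,79,7,11,87,30],"ykt":{"jst":35,"rj":65}}
After op 7 (add /am/g 28): {"am":{"e":35,"ecr":30,"eq":16,"g":28},"gmh":[36,79,7,11,87,30],"ykt":{"jst":35,"rj":65}}
After op 8 (replace /ykt/jst 18): {"am":{"e":35,"ecr":30,"eq":16,"g":28},"gmh":[36,79,7,11,87,30],"ykt":{"jst":18,"rj":65}}
After op 9 (add /ddf 7): {"am":{"e":35,"ecr":30,"eq":16,"g":28},"ddf":7,"gmh":[36,79,7,11,87,30],"ykt":{"jst":18,"rj":65}}
After op 10 (replace /gmh/4 81): {"am":{"e":35,"ecr":30,"eq":16,"g":28},"ddf":7,"gmh":[36,79,7,11,81,30],"ykt":{"jst":18,"rj":65}}
After op 11 (replace /gmh/0 71): {"am":{"e":35,"ecr":30,"eq":16,"g":28},"ddf":7,"gmh":[71,79,7,11,81,30],"ykt":{"jst":18,"rj":65}}
After op 12 (add /iql 93): {"am":{"e":35,"ecr":30,"eq":16,"g":28},"ddf":7,"gmh":[71,79,7,11,81,30],"iql":93,"ykt":{"jst":18,"rj":65}}
After op 13 (remove /ykt/rj): {"am":{"e":35,"ecr":30,"eq":16,"g":28},"ddf":7,"gmh":[71,79,7,11,81,30],"iql":93,"ykt":{"jst":18}}
After op 14 (replace /am 1): {"am":1,"ddf":7,"gmh":[71,79,7,11,81,30],"iql":93,"ykt":{"jst":18}}
After op 15 (replace /gmh/3 36): {"am":1,"ddf":7,"gmh":[71,79,7,36,81,30],"iql":93,"ykt":{"jst":18}}
After op 16 (replace /gmh/4 5): {"am":1,"ddf":7,"gmh":[71,79,7,36,5,30],"iql":93,"ykt":{"jst":18}}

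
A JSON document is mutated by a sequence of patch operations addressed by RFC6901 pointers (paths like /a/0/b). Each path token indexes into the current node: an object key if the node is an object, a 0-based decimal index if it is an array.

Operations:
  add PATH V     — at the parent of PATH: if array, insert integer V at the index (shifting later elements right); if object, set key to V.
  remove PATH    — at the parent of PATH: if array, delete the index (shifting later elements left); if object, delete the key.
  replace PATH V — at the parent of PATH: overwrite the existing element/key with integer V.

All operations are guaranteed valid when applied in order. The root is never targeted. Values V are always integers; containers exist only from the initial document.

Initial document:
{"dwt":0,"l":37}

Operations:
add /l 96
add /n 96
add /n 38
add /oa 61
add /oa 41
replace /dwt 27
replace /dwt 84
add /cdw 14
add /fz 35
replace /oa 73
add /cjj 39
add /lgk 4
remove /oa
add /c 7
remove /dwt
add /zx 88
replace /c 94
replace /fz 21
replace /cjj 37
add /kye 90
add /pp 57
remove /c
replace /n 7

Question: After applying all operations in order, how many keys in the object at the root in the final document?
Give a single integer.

After op 1 (add /l 96): {"dwt":0,"l":96}
After op 2 (add /n 96): {"dwt":0,"l":96,"n":96}
After op 3 (add /n 38): {"dwt":0,"l":96,"n":38}
After op 4 (add /oa 61): {"dwt":0,"l":96,"n":38,"oa":61}
After op 5 (add /oa 41): {"dwt":0,"l":96,"n":38,"oa":41}
After op 6 (replace /dwt 27): {"dwt":27,"l":96,"n":38,"oa":41}
After op 7 (replace /dwt 84): {"dwt":84,"l":96,"n":38,"oa":41}
After op 8 (add /cdw 14): {"cdw":14,"dwt":84,"l":96,"n":38,"oa":41}
After op 9 (add /fz 35): {"cdw":14,"dwt":84,"fz":35,"l":96,"n":38,"oa":41}
After op 10 (replace /oa 73): {"cdw":14,"dwt":84,"fz":35,"l":96,"n":38,"oa":73}
After op 11 (add /cjj 39): {"cdw":14,"cjj":39,"dwt":84,"fz":35,"l":96,"n":38,"oa":73}
After op 12 (add /lgk 4): {"cdw":14,"cjj":39,"dwt":84,"fz":35,"l":96,"lgk":4,"n":38,"oa":73}
After op 13 (remove /oa): {"cdw":14,"cjj":39,"dwt":84,"fz":35,"l":96,"lgk":4,"n":38}
After op 14 (add /c 7): {"c":7,"cdw":14,"cjj":39,"dwt":84,"fz":35,"l":96,"lgk":4,"n":38}
After op 15 (remove /dwt): {"c":7,"cdw":14,"cjj":39,"fz":35,"l":96,"lgk":4,"n":38}
After op 16 (add /zx 88): {"c":7,"cdw":14,"cjj":39,"fz":35,"l":96,"lgk":4,"n":38,"zx":88}
After op 17 (replace /c 94): {"c":94,"cdw":14,"cjj":39,"fz":35,"l":96,"lgk":4,"n":38,"zx":88}
After op 18 (replace /fz 21): {"c":94,"cdw":14,"cjj":39,"fz":21,"l":96,"lgk":4,"n":38,"zx":88}
After op 19 (replace /cjj 37): {"c":94,"cdw":14,"cjj":37,"fz":21,"l":96,"lgk":4,"n":38,"zx":88}
After op 20 (add /kye 90): {"c":94,"cdw":14,"cjj":37,"fz":21,"kye":90,"l":96,"lgk":4,"n":38,"zx":88}
After op 21 (add /pp 57): {"c":94,"cdw":14,"cjj":37,"fz":21,"kye":90,"l":96,"lgk":4,"n":38,"pp":57,"zx":88}
After op 22 (remove /c): {"cdw":14,"cjj":37,"fz":21,"kye":90,"l":96,"lgk":4,"n":38,"pp":57,"zx":88}
After op 23 (replace /n 7): {"cdw":14,"cjj":37,"fz":21,"kye":90,"l":96,"lgk":4,"n":7,"pp":57,"zx":88}
Size at the root: 9

Answer: 9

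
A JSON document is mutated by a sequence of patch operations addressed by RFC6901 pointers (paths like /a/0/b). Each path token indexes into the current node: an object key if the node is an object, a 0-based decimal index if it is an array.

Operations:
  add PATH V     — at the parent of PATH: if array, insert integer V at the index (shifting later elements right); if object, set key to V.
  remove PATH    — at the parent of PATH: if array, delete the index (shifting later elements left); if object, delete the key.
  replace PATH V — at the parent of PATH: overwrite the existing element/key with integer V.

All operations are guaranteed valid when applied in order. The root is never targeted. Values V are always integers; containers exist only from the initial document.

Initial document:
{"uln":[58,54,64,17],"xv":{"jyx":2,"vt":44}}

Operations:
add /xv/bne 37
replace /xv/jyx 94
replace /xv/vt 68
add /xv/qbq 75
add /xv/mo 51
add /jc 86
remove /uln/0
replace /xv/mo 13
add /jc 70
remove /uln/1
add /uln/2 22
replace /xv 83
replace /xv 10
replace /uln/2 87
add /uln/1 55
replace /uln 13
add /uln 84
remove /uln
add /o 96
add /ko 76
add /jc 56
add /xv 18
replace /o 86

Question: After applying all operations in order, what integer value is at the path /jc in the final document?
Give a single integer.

Answer: 56

Derivation:
After op 1 (add /xv/bne 37): {"uln":[58,54,64,17],"xv":{"bne":37,"jyx":2,"vt":44}}
After op 2 (replace /xv/jyx 94): {"uln":[58,54,64,17],"xv":{"bne":37,"jyx":94,"vt":44}}
After op 3 (replace /xv/vt 68): {"uln":[58,54,64,17],"xv":{"bne":37,"jyx":94,"vt":68}}
After op 4 (add /xv/qbq 75): {"uln":[58,54,64,17],"xv":{"bne":37,"jyx":94,"qbq":75,"vt":68}}
After op 5 (add /xv/mo 51): {"uln":[58,54,64,17],"xv":{"bne":37,"jyx":94,"mo":51,"qbq":75,"vt":68}}
After op 6 (add /jc 86): {"jc":86,"uln":[58,54,64,17],"xv":{"bne":37,"jyx":94,"mo":51,"qbq":75,"vt":68}}
After op 7 (remove /uln/0): {"jc":86,"uln":[54,64,17],"xv":{"bne":37,"jyx":94,"mo":51,"qbq":75,"vt":68}}
After op 8 (replace /xv/mo 13): {"jc":86,"uln":[54,64,17],"xv":{"bne":37,"jyx":94,"mo":13,"qbq":75,"vt":68}}
After op 9 (add /jc 70): {"jc":70,"uln":[54,64,17],"xv":{"bne":37,"jyx":94,"mo":13,"qbq":75,"vt":68}}
After op 10 (remove /uln/1): {"jc":70,"uln":[54,17],"xv":{"bne":37,"jyx":94,"mo":13,"qbq":75,"vt":68}}
After op 11 (add /uln/2 22): {"jc":70,"uln":[54,17,22],"xv":{"bne":37,"jyx":94,"mo":13,"qbq":75,"vt":68}}
After op 12 (replace /xv 83): {"jc":70,"uln":[54,17,22],"xv":83}
After op 13 (replace /xv 10): {"jc":70,"uln":[54,17,22],"xv":10}
After op 14 (replace /uln/2 87): {"jc":70,"uln":[54,17,87],"xv":10}
After op 15 (add /uln/1 55): {"jc":70,"uln":[54,55,17,87],"xv":10}
After op 16 (replace /uln 13): {"jc":70,"uln":13,"xv":10}
After op 17 (add /uln 84): {"jc":70,"uln":84,"xv":10}
After op 18 (remove /uln): {"jc":70,"xv":10}
After op 19 (add /o 96): {"jc":70,"o":96,"xv":10}
After op 20 (add /ko 76): {"jc":70,"ko":76,"o":96,"xv":10}
After op 21 (add /jc 56): {"jc":56,"ko":76,"o":96,"xv":10}
After op 22 (add /xv 18): {"jc":56,"ko":76,"o":96,"xv":18}
After op 23 (replace /o 86): {"jc":56,"ko":76,"o":86,"xv":18}
Value at /jc: 56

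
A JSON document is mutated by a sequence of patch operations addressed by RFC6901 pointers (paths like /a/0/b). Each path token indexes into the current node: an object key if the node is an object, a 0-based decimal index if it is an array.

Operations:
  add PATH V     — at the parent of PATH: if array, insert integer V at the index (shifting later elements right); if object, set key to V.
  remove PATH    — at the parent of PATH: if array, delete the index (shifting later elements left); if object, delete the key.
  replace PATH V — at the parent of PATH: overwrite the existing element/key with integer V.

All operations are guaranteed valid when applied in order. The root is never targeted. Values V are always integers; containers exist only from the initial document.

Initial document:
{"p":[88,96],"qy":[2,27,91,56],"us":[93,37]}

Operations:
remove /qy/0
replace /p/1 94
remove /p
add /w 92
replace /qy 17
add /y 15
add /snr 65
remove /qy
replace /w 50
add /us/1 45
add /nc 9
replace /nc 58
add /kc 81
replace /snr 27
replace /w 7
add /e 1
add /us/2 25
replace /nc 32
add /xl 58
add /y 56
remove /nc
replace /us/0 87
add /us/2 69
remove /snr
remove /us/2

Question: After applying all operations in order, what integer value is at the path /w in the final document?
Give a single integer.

After op 1 (remove /qy/0): {"p":[88,96],"qy":[27,91,56],"us":[93,37]}
After op 2 (replace /p/1 94): {"p":[88,94],"qy":[27,91,56],"us":[93,37]}
After op 3 (remove /p): {"qy":[27,91,56],"us":[93,37]}
After op 4 (add /w 92): {"qy":[27,91,56],"us":[93,37],"w":92}
After op 5 (replace /qy 17): {"qy":17,"us":[93,37],"w":92}
After op 6 (add /y 15): {"qy":17,"us":[93,37],"w":92,"y":15}
After op 7 (add /snr 65): {"qy":17,"snr":65,"us":[93,37],"w":92,"y":15}
After op 8 (remove /qy): {"snr":65,"us":[93,37],"w":92,"y":15}
After op 9 (replace /w 50): {"snr":65,"us":[93,37],"w":50,"y":15}
After op 10 (add /us/1 45): {"snr":65,"us":[93,45,37],"w":50,"y":15}
After op 11 (add /nc 9): {"nc":9,"snr":65,"us":[93,45,37],"w":50,"y":15}
After op 12 (replace /nc 58): {"nc":58,"snr":65,"us":[93,45,37],"w":50,"y":15}
After op 13 (add /kc 81): {"kc":81,"nc":58,"snr":65,"us":[93,45,37],"w":50,"y":15}
After op 14 (replace /snr 27): {"kc":81,"nc":58,"snr":27,"us":[93,45,37],"w":50,"y":15}
After op 15 (replace /w 7): {"kc":81,"nc":58,"snr":27,"us":[93,45,37],"w":7,"y":15}
After op 16 (add /e 1): {"e":1,"kc":81,"nc":58,"snr":27,"us":[93,45,37],"w":7,"y":15}
After op 17 (add /us/2 25): {"e":1,"kc":81,"nc":58,"snr":27,"us":[93,45,25,37],"w":7,"y":15}
After op 18 (replace /nc 32): {"e":1,"kc":81,"nc":32,"snr":27,"us":[93,45,25,37],"w":7,"y":15}
After op 19 (add /xl 58): {"e":1,"kc":81,"nc":32,"snr":27,"us":[93,45,25,37],"w":7,"xl":58,"y":15}
After op 20 (add /y 56): {"e":1,"kc":81,"nc":32,"snr":27,"us":[93,45,25,37],"w":7,"xl":58,"y":56}
After op 21 (remove /nc): {"e":1,"kc":81,"snr":27,"us":[93,45,25,37],"w":7,"xl":58,"y":56}
After op 22 (replace /us/0 87): {"e":1,"kc":81,"snr":27,"us":[87,45,25,37],"w":7,"xl":58,"y":56}
After op 23 (add /us/2 69): {"e":1,"kc":81,"snr":27,"us":[87,45,69,25,37],"w":7,"xl":58,"y":56}
After op 24 (remove /snr): {"e":1,"kc":81,"us":[87,45,69,25,37],"w":7,"xl":58,"y":56}
After op 25 (remove /us/2): {"e":1,"kc":81,"us":[87,45,25,37],"w":7,"xl":58,"y":56}
Value at /w: 7

Answer: 7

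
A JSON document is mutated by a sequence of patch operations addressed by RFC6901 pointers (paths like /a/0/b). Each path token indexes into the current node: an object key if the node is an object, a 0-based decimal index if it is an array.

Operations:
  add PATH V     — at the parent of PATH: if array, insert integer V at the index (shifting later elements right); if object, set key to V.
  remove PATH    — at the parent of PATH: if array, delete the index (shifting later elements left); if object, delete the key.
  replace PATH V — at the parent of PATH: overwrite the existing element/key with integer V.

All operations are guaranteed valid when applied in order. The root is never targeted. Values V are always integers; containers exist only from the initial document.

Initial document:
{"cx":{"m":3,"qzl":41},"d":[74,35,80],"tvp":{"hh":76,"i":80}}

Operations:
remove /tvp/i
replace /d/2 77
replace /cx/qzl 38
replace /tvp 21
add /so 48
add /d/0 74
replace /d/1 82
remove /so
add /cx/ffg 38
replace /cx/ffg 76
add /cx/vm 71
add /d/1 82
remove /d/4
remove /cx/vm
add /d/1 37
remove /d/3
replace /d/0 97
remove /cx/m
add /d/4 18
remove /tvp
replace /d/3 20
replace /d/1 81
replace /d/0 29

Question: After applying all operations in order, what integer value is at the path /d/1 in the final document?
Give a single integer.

Answer: 81

Derivation:
After op 1 (remove /tvp/i): {"cx":{"m":3,"qzl":41},"d":[74,35,80],"tvp":{"hh":76}}
After op 2 (replace /d/2 77): {"cx":{"m":3,"qzl":41},"d":[74,35,77],"tvp":{"hh":76}}
After op 3 (replace /cx/qzl 38): {"cx":{"m":3,"qzl":38},"d":[74,35,77],"tvp":{"hh":76}}
After op 4 (replace /tvp 21): {"cx":{"m":3,"qzl":38},"d":[74,35,77],"tvp":21}
After op 5 (add /so 48): {"cx":{"m":3,"qzl":38},"d":[74,35,77],"so":48,"tvp":21}
After op 6 (add /d/0 74): {"cx":{"m":3,"qzl":38},"d":[74,74,35,77],"so":48,"tvp":21}
After op 7 (replace /d/1 82): {"cx":{"m":3,"qzl":38},"d":[74,82,35,77],"so":48,"tvp":21}
After op 8 (remove /so): {"cx":{"m":3,"qzl":38},"d":[74,82,35,77],"tvp":21}
After op 9 (add /cx/ffg 38): {"cx":{"ffg":38,"m":3,"qzl":38},"d":[74,82,35,77],"tvp":21}
After op 10 (replace /cx/ffg 76): {"cx":{"ffg":76,"m":3,"qzl":38},"d":[74,82,35,77],"tvp":21}
After op 11 (add /cx/vm 71): {"cx":{"ffg":76,"m":3,"qzl":38,"vm":71},"d":[74,82,35,77],"tvp":21}
After op 12 (add /d/1 82): {"cx":{"ffg":76,"m":3,"qzl":38,"vm":71},"d":[74,82,82,35,77],"tvp":21}
After op 13 (remove /d/4): {"cx":{"ffg":76,"m":3,"qzl":38,"vm":71},"d":[74,82,82,35],"tvp":21}
After op 14 (remove /cx/vm): {"cx":{"ffg":76,"m":3,"qzl":38},"d":[74,82,82,35],"tvp":21}
After op 15 (add /d/1 37): {"cx":{"ffg":76,"m":3,"qzl":38},"d":[74,37,82,82,35],"tvp":21}
After op 16 (remove /d/3): {"cx":{"ffg":76,"m":3,"qzl":38},"d":[74,37,82,35],"tvp":21}
After op 17 (replace /d/0 97): {"cx":{"ffg":76,"m":3,"qzl":38},"d":[97,37,82,35],"tvp":21}
After op 18 (remove /cx/m): {"cx":{"ffg":76,"qzl":38},"d":[97,37,82,35],"tvp":21}
After op 19 (add /d/4 18): {"cx":{"ffg":76,"qzl":38},"d":[97,37,82,35,18],"tvp":21}
After op 20 (remove /tvp): {"cx":{"ffg":76,"qzl":38},"d":[97,37,82,35,18]}
After op 21 (replace /d/3 20): {"cx":{"ffg":76,"qzl":38},"d":[97,37,82,20,18]}
After op 22 (replace /d/1 81): {"cx":{"ffg":76,"qzl":38},"d":[97,81,82,20,18]}
After op 23 (replace /d/0 29): {"cx":{"ffg":76,"qzl":38},"d":[29,81,82,20,18]}
Value at /d/1: 81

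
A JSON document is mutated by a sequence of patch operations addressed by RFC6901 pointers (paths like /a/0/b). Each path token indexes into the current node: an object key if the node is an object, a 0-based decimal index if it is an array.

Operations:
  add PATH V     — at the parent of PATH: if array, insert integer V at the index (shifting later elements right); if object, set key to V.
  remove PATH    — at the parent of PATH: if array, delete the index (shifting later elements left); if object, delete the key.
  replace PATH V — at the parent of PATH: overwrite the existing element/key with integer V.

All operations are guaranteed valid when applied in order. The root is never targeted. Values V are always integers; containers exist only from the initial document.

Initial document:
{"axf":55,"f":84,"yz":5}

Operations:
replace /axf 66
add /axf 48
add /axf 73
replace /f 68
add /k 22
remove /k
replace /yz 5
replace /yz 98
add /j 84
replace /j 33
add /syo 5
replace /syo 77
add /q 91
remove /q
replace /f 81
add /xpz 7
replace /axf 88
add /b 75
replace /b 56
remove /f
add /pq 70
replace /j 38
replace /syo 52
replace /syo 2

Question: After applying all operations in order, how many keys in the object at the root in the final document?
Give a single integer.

Answer: 7

Derivation:
After op 1 (replace /axf 66): {"axf":66,"f":84,"yz":5}
After op 2 (add /axf 48): {"axf":48,"f":84,"yz":5}
After op 3 (add /axf 73): {"axf":73,"f":84,"yz":5}
After op 4 (replace /f 68): {"axf":73,"f":68,"yz":5}
After op 5 (add /k 22): {"axf":73,"f":68,"k":22,"yz":5}
After op 6 (remove /k): {"axf":73,"f":68,"yz":5}
After op 7 (replace /yz 5): {"axf":73,"f":68,"yz":5}
After op 8 (replace /yz 98): {"axf":73,"f":68,"yz":98}
After op 9 (add /j 84): {"axf":73,"f":68,"j":84,"yz":98}
After op 10 (replace /j 33): {"axf":73,"f":68,"j":33,"yz":98}
After op 11 (add /syo 5): {"axf":73,"f":68,"j":33,"syo":5,"yz":98}
After op 12 (replace /syo 77): {"axf":73,"f":68,"j":33,"syo":77,"yz":98}
After op 13 (add /q 91): {"axf":73,"f":68,"j":33,"q":91,"syo":77,"yz":98}
After op 14 (remove /q): {"axf":73,"f":68,"j":33,"syo":77,"yz":98}
After op 15 (replace /f 81): {"axf":73,"f":81,"j":33,"syo":77,"yz":98}
After op 16 (add /xpz 7): {"axf":73,"f":81,"j":33,"syo":77,"xpz":7,"yz":98}
After op 17 (replace /axf 88): {"axf":88,"f":81,"j":33,"syo":77,"xpz":7,"yz":98}
After op 18 (add /b 75): {"axf":88,"b":75,"f":81,"j":33,"syo":77,"xpz":7,"yz":98}
After op 19 (replace /b 56): {"axf":88,"b":56,"f":81,"j":33,"syo":77,"xpz":7,"yz":98}
After op 20 (remove /f): {"axf":88,"b":56,"j":33,"syo":77,"xpz":7,"yz":98}
After op 21 (add /pq 70): {"axf":88,"b":56,"j":33,"pq":70,"syo":77,"xpz":7,"yz":98}
After op 22 (replace /j 38): {"axf":88,"b":56,"j":38,"pq":70,"syo":77,"xpz":7,"yz":98}
After op 23 (replace /syo 52): {"axf":88,"b":56,"j":38,"pq":70,"syo":52,"xpz":7,"yz":98}
After op 24 (replace /syo 2): {"axf":88,"b":56,"j":38,"pq":70,"syo":2,"xpz":7,"yz":98}
Size at the root: 7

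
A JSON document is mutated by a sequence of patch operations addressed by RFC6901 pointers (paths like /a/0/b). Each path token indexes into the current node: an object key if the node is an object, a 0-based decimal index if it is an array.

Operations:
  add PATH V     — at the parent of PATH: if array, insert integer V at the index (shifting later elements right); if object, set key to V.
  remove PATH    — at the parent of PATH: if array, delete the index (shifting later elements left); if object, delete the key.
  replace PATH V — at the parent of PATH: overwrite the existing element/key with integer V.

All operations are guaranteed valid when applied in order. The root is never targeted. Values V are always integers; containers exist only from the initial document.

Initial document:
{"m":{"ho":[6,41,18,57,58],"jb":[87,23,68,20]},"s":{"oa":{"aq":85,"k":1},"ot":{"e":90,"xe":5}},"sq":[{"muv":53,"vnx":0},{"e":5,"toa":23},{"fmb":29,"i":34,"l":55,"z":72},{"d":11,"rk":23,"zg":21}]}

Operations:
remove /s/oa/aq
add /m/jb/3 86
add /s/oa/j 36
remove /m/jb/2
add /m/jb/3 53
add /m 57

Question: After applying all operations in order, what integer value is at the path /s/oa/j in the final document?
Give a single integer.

Answer: 36

Derivation:
After op 1 (remove /s/oa/aq): {"m":{"ho":[6,41,18,57,58],"jb":[87,23,68,20]},"s":{"oa":{"k":1},"ot":{"e":90,"xe":5}},"sq":[{"muv":53,"vnx":0},{"e":5,"toa":23},{"fmb":29,"i":34,"l":55,"z":72},{"d":11,"rk":23,"zg":21}]}
After op 2 (add /m/jb/3 86): {"m":{"ho":[6,41,18,57,58],"jb":[87,23,68,86,20]},"s":{"oa":{"k":1},"ot":{"e":90,"xe":5}},"sq":[{"muv":53,"vnx":0},{"e":5,"toa":23},{"fmb":29,"i":34,"l":55,"z":72},{"d":11,"rk":23,"zg":21}]}
After op 3 (add /s/oa/j 36): {"m":{"ho":[6,41,18,57,58],"jb":[87,23,68,86,20]},"s":{"oa":{"j":36,"k":1},"ot":{"e":90,"xe":5}},"sq":[{"muv":53,"vnx":0},{"e":5,"toa":23},{"fmb":29,"i":34,"l":55,"z":72},{"d":11,"rk":23,"zg":21}]}
After op 4 (remove /m/jb/2): {"m":{"ho":[6,41,18,57,58],"jb":[87,23,86,20]},"s":{"oa":{"j":36,"k":1},"ot":{"e":90,"xe":5}},"sq":[{"muv":53,"vnx":0},{"e":5,"toa":23},{"fmb":29,"i":34,"l":55,"z":72},{"d":11,"rk":23,"zg":21}]}
After op 5 (add /m/jb/3 53): {"m":{"ho":[6,41,18,57,58],"jb":[87,23,86,53,20]},"s":{"oa":{"j":36,"k":1},"ot":{"e":90,"xe":5}},"sq":[{"muv":53,"vnx":0},{"e":5,"toa":23},{"fmb":29,"i":34,"l":55,"z":72},{"d":11,"rk":23,"zg":21}]}
After op 6 (add /m 57): {"m":57,"s":{"oa":{"j":36,"k":1},"ot":{"e":90,"xe":5}},"sq":[{"muv":53,"vnx":0},{"e":5,"toa":23},{"fmb":29,"i":34,"l":55,"z":72},{"d":11,"rk":23,"zg":21}]}
Value at /s/oa/j: 36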